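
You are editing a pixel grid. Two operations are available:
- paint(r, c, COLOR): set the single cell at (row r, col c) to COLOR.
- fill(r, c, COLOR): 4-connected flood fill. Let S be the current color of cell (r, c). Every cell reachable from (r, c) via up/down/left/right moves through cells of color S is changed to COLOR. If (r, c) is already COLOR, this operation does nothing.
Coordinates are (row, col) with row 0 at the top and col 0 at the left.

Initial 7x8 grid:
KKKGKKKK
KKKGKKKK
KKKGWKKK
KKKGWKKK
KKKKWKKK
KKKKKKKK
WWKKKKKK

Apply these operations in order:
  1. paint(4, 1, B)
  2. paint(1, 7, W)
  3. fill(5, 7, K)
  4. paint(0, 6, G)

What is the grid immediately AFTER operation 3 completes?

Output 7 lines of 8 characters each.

Answer: KKKGKKKK
KKKGKKKW
KKKGWKKK
KKKGWKKK
KBKKWKKK
KKKKKKKK
WWKKKKKK

Derivation:
After op 1 paint(4,1,B):
KKKGKKKK
KKKGKKKK
KKKGWKKK
KKKGWKKK
KBKKWKKK
KKKKKKKK
WWKKKKKK
After op 2 paint(1,7,W):
KKKGKKKK
KKKGKKKW
KKKGWKKK
KKKGWKKK
KBKKWKKK
KKKKKKKK
WWKKKKKK
After op 3 fill(5,7,K) [0 cells changed]:
KKKGKKKK
KKKGKKKW
KKKGWKKK
KKKGWKKK
KBKKWKKK
KKKKKKKK
WWKKKKKK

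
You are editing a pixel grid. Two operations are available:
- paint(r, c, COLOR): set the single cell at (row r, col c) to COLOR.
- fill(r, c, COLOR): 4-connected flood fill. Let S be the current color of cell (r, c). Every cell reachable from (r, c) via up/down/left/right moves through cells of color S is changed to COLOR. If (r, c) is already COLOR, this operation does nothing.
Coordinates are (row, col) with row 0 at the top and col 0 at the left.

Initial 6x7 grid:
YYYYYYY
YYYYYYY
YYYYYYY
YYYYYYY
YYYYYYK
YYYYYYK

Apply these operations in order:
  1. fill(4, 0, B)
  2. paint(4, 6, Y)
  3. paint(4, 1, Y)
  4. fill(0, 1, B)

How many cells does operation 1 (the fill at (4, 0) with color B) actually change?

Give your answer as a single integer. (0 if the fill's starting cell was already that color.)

Answer: 40

Derivation:
After op 1 fill(4,0,B) [40 cells changed]:
BBBBBBB
BBBBBBB
BBBBBBB
BBBBBBB
BBBBBBK
BBBBBBK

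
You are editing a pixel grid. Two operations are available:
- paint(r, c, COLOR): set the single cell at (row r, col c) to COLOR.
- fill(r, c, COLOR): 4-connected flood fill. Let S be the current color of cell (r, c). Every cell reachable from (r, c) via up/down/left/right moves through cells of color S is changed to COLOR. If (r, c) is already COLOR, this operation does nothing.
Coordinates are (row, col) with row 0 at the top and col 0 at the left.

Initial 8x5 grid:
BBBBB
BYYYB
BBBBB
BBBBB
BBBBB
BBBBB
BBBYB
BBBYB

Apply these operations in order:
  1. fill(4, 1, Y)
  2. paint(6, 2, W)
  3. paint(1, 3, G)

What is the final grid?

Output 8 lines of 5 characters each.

Answer: YYYYY
YYYGY
YYYYY
YYYYY
YYYYY
YYYYY
YYWYY
YYYYY

Derivation:
After op 1 fill(4,1,Y) [35 cells changed]:
YYYYY
YYYYY
YYYYY
YYYYY
YYYYY
YYYYY
YYYYY
YYYYY
After op 2 paint(6,2,W):
YYYYY
YYYYY
YYYYY
YYYYY
YYYYY
YYYYY
YYWYY
YYYYY
After op 3 paint(1,3,G):
YYYYY
YYYGY
YYYYY
YYYYY
YYYYY
YYYYY
YYWYY
YYYYY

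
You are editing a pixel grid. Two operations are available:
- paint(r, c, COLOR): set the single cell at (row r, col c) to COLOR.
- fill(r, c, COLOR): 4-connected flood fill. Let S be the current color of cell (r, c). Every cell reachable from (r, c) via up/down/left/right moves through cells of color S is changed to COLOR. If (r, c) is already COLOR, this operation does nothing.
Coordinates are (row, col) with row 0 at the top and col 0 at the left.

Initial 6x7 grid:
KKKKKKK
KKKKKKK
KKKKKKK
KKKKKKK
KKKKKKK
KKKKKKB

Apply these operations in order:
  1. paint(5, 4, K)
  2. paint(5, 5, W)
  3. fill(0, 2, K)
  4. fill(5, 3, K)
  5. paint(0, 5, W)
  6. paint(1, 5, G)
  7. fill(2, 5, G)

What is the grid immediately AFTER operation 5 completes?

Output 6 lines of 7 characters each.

After op 1 paint(5,4,K):
KKKKKKK
KKKKKKK
KKKKKKK
KKKKKKK
KKKKKKK
KKKKKKB
After op 2 paint(5,5,W):
KKKKKKK
KKKKKKK
KKKKKKK
KKKKKKK
KKKKKKK
KKKKKWB
After op 3 fill(0,2,K) [0 cells changed]:
KKKKKKK
KKKKKKK
KKKKKKK
KKKKKKK
KKKKKKK
KKKKKWB
After op 4 fill(5,3,K) [0 cells changed]:
KKKKKKK
KKKKKKK
KKKKKKK
KKKKKKK
KKKKKKK
KKKKKWB
After op 5 paint(0,5,W):
KKKKKWK
KKKKKKK
KKKKKKK
KKKKKKK
KKKKKKK
KKKKKWB

Answer: KKKKKWK
KKKKKKK
KKKKKKK
KKKKKKK
KKKKKKK
KKKKKWB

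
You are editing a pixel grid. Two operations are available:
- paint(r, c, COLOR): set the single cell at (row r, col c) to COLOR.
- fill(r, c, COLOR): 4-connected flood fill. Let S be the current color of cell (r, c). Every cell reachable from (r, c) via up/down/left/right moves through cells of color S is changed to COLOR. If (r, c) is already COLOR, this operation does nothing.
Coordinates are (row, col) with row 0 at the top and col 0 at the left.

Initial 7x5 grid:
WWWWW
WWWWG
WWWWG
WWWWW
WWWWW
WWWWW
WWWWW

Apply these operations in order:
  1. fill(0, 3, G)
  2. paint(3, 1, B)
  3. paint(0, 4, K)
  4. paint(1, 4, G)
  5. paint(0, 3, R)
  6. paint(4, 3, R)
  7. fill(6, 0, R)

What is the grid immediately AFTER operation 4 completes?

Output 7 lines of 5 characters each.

After op 1 fill(0,3,G) [33 cells changed]:
GGGGG
GGGGG
GGGGG
GGGGG
GGGGG
GGGGG
GGGGG
After op 2 paint(3,1,B):
GGGGG
GGGGG
GGGGG
GBGGG
GGGGG
GGGGG
GGGGG
After op 3 paint(0,4,K):
GGGGK
GGGGG
GGGGG
GBGGG
GGGGG
GGGGG
GGGGG
After op 4 paint(1,4,G):
GGGGK
GGGGG
GGGGG
GBGGG
GGGGG
GGGGG
GGGGG

Answer: GGGGK
GGGGG
GGGGG
GBGGG
GGGGG
GGGGG
GGGGG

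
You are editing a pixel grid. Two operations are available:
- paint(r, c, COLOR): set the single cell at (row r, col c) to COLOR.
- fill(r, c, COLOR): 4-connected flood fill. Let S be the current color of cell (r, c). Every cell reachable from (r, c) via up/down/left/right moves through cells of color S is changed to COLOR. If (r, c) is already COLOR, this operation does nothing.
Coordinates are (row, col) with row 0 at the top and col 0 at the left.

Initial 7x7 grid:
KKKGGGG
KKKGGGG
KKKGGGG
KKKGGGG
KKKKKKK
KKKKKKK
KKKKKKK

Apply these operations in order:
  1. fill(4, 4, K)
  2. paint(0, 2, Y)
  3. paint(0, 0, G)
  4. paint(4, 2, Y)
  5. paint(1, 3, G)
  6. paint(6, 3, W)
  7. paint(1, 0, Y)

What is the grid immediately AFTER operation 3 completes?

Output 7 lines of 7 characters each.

Answer: GKYGGGG
KKKGGGG
KKKGGGG
KKKGGGG
KKKKKKK
KKKKKKK
KKKKKKK

Derivation:
After op 1 fill(4,4,K) [0 cells changed]:
KKKGGGG
KKKGGGG
KKKGGGG
KKKGGGG
KKKKKKK
KKKKKKK
KKKKKKK
After op 2 paint(0,2,Y):
KKYGGGG
KKKGGGG
KKKGGGG
KKKGGGG
KKKKKKK
KKKKKKK
KKKKKKK
After op 3 paint(0,0,G):
GKYGGGG
KKKGGGG
KKKGGGG
KKKGGGG
KKKKKKK
KKKKKKK
KKKKKKK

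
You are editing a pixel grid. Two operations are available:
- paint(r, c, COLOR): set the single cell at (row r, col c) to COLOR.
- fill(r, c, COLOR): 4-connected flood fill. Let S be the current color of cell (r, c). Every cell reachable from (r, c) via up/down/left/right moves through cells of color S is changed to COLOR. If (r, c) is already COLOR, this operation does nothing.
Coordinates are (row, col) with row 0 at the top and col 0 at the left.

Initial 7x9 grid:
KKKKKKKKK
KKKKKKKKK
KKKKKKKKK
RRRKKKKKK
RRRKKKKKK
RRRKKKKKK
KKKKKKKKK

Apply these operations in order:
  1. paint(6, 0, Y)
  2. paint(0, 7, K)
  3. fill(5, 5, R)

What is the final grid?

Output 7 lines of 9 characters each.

After op 1 paint(6,0,Y):
KKKKKKKKK
KKKKKKKKK
KKKKKKKKK
RRRKKKKKK
RRRKKKKKK
RRRKKKKKK
YKKKKKKKK
After op 2 paint(0,7,K):
KKKKKKKKK
KKKKKKKKK
KKKKKKKKK
RRRKKKKKK
RRRKKKKKK
RRRKKKKKK
YKKKKKKKK
After op 3 fill(5,5,R) [53 cells changed]:
RRRRRRRRR
RRRRRRRRR
RRRRRRRRR
RRRRRRRRR
RRRRRRRRR
RRRRRRRRR
YRRRRRRRR

Answer: RRRRRRRRR
RRRRRRRRR
RRRRRRRRR
RRRRRRRRR
RRRRRRRRR
RRRRRRRRR
YRRRRRRRR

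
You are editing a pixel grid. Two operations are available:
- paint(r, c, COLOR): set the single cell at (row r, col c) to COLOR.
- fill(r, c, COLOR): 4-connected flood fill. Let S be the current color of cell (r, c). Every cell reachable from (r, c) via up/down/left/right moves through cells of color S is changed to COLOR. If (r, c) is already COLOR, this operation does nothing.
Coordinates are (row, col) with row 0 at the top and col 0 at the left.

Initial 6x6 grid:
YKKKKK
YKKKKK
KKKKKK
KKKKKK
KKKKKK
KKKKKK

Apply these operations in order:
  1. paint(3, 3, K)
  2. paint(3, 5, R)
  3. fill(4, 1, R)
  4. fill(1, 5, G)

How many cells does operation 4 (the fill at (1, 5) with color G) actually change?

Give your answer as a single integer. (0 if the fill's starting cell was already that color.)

Answer: 34

Derivation:
After op 1 paint(3,3,K):
YKKKKK
YKKKKK
KKKKKK
KKKKKK
KKKKKK
KKKKKK
After op 2 paint(3,5,R):
YKKKKK
YKKKKK
KKKKKK
KKKKKR
KKKKKK
KKKKKK
After op 3 fill(4,1,R) [33 cells changed]:
YRRRRR
YRRRRR
RRRRRR
RRRRRR
RRRRRR
RRRRRR
After op 4 fill(1,5,G) [34 cells changed]:
YGGGGG
YGGGGG
GGGGGG
GGGGGG
GGGGGG
GGGGGG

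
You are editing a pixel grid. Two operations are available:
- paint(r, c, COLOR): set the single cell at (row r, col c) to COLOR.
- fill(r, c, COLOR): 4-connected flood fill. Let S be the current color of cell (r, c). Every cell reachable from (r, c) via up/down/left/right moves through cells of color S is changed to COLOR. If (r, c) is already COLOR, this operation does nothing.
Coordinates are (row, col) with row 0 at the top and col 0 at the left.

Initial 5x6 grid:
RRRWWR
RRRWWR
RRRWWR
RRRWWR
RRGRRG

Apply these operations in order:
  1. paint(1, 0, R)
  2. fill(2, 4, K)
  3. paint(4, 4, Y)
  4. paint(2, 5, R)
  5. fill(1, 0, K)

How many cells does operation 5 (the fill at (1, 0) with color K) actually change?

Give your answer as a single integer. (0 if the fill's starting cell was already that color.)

Answer: 14

Derivation:
After op 1 paint(1,0,R):
RRRWWR
RRRWWR
RRRWWR
RRRWWR
RRGRRG
After op 2 fill(2,4,K) [8 cells changed]:
RRRKKR
RRRKKR
RRRKKR
RRRKKR
RRGRRG
After op 3 paint(4,4,Y):
RRRKKR
RRRKKR
RRRKKR
RRRKKR
RRGRYG
After op 4 paint(2,5,R):
RRRKKR
RRRKKR
RRRKKR
RRRKKR
RRGRYG
After op 5 fill(1,0,K) [14 cells changed]:
KKKKKR
KKKKKR
KKKKKR
KKKKKR
KKGRYG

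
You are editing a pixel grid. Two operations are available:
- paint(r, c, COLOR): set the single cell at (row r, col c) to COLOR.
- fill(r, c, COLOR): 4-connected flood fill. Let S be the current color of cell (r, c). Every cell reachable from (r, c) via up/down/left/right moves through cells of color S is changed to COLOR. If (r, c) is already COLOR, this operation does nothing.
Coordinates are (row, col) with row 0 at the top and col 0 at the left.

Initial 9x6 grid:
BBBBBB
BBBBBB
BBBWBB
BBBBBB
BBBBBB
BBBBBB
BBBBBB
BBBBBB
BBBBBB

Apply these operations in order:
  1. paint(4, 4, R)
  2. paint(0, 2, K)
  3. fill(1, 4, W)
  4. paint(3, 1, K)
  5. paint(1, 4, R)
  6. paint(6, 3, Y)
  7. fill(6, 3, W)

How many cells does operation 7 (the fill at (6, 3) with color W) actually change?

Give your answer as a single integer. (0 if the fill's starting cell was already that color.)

After op 1 paint(4,4,R):
BBBBBB
BBBBBB
BBBWBB
BBBBBB
BBBBRB
BBBBBB
BBBBBB
BBBBBB
BBBBBB
After op 2 paint(0,2,K):
BBKBBB
BBBBBB
BBBWBB
BBBBBB
BBBBRB
BBBBBB
BBBBBB
BBBBBB
BBBBBB
After op 3 fill(1,4,W) [51 cells changed]:
WWKWWW
WWWWWW
WWWWWW
WWWWWW
WWWWRW
WWWWWW
WWWWWW
WWWWWW
WWWWWW
After op 4 paint(3,1,K):
WWKWWW
WWWWWW
WWWWWW
WKWWWW
WWWWRW
WWWWWW
WWWWWW
WWWWWW
WWWWWW
After op 5 paint(1,4,R):
WWKWWW
WWWWRW
WWWWWW
WKWWWW
WWWWRW
WWWWWW
WWWWWW
WWWWWW
WWWWWW
After op 6 paint(6,3,Y):
WWKWWW
WWWWRW
WWWWWW
WKWWWW
WWWWRW
WWWWWW
WWWYWW
WWWWWW
WWWWWW
After op 7 fill(6,3,W) [1 cells changed]:
WWKWWW
WWWWRW
WWWWWW
WKWWWW
WWWWRW
WWWWWW
WWWWWW
WWWWWW
WWWWWW

Answer: 1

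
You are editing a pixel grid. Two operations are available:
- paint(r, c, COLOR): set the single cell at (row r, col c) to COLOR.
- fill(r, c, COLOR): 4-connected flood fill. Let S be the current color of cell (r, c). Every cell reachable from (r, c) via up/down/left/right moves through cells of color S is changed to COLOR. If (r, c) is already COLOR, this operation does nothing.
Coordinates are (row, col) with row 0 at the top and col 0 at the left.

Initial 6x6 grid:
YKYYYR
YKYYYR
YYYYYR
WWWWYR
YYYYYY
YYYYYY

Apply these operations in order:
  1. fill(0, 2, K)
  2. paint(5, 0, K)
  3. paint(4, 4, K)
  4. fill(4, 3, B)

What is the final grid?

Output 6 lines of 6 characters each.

Answer: BBBBBR
BBBBBR
BBBBBR
WWWWBR
BBBBBB
BBBBBB

Derivation:
After op 1 fill(0,2,K) [26 cells changed]:
KKKKKR
KKKKKR
KKKKKR
WWWWKR
KKKKKK
KKKKKK
After op 2 paint(5,0,K):
KKKKKR
KKKKKR
KKKKKR
WWWWKR
KKKKKK
KKKKKK
After op 3 paint(4,4,K):
KKKKKR
KKKKKR
KKKKKR
WWWWKR
KKKKKK
KKKKKK
After op 4 fill(4,3,B) [28 cells changed]:
BBBBBR
BBBBBR
BBBBBR
WWWWBR
BBBBBB
BBBBBB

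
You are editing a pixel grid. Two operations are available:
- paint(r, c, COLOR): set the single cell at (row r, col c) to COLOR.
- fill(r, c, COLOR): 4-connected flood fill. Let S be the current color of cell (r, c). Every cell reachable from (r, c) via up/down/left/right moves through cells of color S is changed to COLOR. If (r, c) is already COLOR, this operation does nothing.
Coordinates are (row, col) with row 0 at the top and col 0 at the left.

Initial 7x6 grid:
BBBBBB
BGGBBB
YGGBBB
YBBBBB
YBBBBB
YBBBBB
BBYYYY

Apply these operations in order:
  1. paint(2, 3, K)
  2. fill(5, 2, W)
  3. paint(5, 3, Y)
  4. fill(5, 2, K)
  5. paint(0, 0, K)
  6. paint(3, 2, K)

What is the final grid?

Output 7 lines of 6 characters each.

After op 1 paint(2,3,K):
BBBBBB
BGGBBB
YGGKBB
YBBBBB
YBBBBB
YBBBBB
BBYYYY
After op 2 fill(5,2,W) [29 cells changed]:
WWWWWW
WGGWWW
YGGKWW
YWWWWW
YWWWWW
YWWWWW
WWYYYY
After op 3 paint(5,3,Y):
WWWWWW
WGGWWW
YGGKWW
YWWWWW
YWWWWW
YWWYWW
WWYYYY
After op 4 fill(5,2,K) [28 cells changed]:
KKKKKK
KGGKKK
YGGKKK
YKKKKK
YKKKKK
YKKYKK
KKYYYY
After op 5 paint(0,0,K):
KKKKKK
KGGKKK
YGGKKK
YKKKKK
YKKKKK
YKKYKK
KKYYYY
After op 6 paint(3,2,K):
KKKKKK
KGGKKK
YGGKKK
YKKKKK
YKKKKK
YKKYKK
KKYYYY

Answer: KKKKKK
KGGKKK
YGGKKK
YKKKKK
YKKKKK
YKKYKK
KKYYYY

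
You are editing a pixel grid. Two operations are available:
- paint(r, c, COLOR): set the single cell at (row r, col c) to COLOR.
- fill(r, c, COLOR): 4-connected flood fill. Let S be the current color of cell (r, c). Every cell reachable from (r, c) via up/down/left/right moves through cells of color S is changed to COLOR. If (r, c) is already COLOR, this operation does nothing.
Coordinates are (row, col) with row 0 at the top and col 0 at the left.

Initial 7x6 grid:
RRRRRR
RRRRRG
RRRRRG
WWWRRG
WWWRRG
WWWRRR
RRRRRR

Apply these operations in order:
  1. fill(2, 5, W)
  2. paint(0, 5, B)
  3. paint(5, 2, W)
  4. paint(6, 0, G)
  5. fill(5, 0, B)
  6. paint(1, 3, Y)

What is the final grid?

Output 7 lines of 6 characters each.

After op 1 fill(2,5,W) [4 cells changed]:
RRRRRR
RRRRRW
RRRRRW
WWWRRW
WWWRRW
WWWRRR
RRRRRR
After op 2 paint(0,5,B):
RRRRRB
RRRRRW
RRRRRW
WWWRRW
WWWRRW
WWWRRR
RRRRRR
After op 3 paint(5,2,W):
RRRRRB
RRRRRW
RRRRRW
WWWRRW
WWWRRW
WWWRRR
RRRRRR
After op 4 paint(6,0,G):
RRRRRB
RRRRRW
RRRRRW
WWWRRW
WWWRRW
WWWRRR
GRRRRR
After op 5 fill(5,0,B) [9 cells changed]:
RRRRRB
RRRRRW
RRRRRW
BBBRRW
BBBRRW
BBBRRR
GRRRRR
After op 6 paint(1,3,Y):
RRRRRB
RRRYRW
RRRRRW
BBBRRW
BBBRRW
BBBRRR
GRRRRR

Answer: RRRRRB
RRRYRW
RRRRRW
BBBRRW
BBBRRW
BBBRRR
GRRRRR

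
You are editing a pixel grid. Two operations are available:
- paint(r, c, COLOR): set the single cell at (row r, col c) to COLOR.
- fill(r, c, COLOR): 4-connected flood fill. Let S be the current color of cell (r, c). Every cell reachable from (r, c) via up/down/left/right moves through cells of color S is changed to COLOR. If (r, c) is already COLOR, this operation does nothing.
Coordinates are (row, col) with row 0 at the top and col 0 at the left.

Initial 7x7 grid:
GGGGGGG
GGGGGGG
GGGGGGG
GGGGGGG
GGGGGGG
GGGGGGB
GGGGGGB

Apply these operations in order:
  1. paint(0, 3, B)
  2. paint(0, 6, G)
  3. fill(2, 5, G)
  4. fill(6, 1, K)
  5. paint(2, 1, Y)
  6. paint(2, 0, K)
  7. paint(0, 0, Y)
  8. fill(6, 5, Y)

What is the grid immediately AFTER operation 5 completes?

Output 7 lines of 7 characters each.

After op 1 paint(0,3,B):
GGGBGGG
GGGGGGG
GGGGGGG
GGGGGGG
GGGGGGG
GGGGGGB
GGGGGGB
After op 2 paint(0,6,G):
GGGBGGG
GGGGGGG
GGGGGGG
GGGGGGG
GGGGGGG
GGGGGGB
GGGGGGB
After op 3 fill(2,5,G) [0 cells changed]:
GGGBGGG
GGGGGGG
GGGGGGG
GGGGGGG
GGGGGGG
GGGGGGB
GGGGGGB
After op 4 fill(6,1,K) [46 cells changed]:
KKKBKKK
KKKKKKK
KKKKKKK
KKKKKKK
KKKKKKK
KKKKKKB
KKKKKKB
After op 5 paint(2,1,Y):
KKKBKKK
KKKKKKK
KYKKKKK
KKKKKKK
KKKKKKK
KKKKKKB
KKKKKKB

Answer: KKKBKKK
KKKKKKK
KYKKKKK
KKKKKKK
KKKKKKK
KKKKKKB
KKKKKKB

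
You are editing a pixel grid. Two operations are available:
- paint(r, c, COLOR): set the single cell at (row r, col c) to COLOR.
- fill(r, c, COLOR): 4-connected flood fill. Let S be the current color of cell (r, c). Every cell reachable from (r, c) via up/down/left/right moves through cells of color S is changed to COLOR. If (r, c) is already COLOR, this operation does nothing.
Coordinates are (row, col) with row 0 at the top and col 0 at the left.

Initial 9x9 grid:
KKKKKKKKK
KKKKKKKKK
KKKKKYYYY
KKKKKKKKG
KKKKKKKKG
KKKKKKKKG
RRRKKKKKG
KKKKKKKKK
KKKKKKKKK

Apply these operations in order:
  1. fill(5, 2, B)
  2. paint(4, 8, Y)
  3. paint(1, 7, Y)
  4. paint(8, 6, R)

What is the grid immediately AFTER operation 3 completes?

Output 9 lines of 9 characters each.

After op 1 fill(5,2,B) [70 cells changed]:
BBBBBBBBB
BBBBBBBBB
BBBBBYYYY
BBBBBBBBG
BBBBBBBBG
BBBBBBBBG
RRRBBBBBG
BBBBBBBBB
BBBBBBBBB
After op 2 paint(4,8,Y):
BBBBBBBBB
BBBBBBBBB
BBBBBYYYY
BBBBBBBBG
BBBBBBBBY
BBBBBBBBG
RRRBBBBBG
BBBBBBBBB
BBBBBBBBB
After op 3 paint(1,7,Y):
BBBBBBBBB
BBBBBBBYB
BBBBBYYYY
BBBBBBBBG
BBBBBBBBY
BBBBBBBBG
RRRBBBBBG
BBBBBBBBB
BBBBBBBBB

Answer: BBBBBBBBB
BBBBBBBYB
BBBBBYYYY
BBBBBBBBG
BBBBBBBBY
BBBBBBBBG
RRRBBBBBG
BBBBBBBBB
BBBBBBBBB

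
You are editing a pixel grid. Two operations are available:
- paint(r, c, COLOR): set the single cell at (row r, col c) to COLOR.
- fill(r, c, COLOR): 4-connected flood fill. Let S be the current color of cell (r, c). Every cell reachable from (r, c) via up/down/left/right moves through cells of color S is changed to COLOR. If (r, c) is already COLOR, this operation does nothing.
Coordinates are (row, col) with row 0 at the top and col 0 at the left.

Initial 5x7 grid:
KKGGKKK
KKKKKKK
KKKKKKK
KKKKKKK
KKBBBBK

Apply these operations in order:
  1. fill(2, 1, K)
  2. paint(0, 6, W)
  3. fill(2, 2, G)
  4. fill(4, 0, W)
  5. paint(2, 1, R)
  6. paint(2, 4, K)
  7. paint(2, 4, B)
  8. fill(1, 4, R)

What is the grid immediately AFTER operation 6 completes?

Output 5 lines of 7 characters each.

After op 1 fill(2,1,K) [0 cells changed]:
KKGGKKK
KKKKKKK
KKKKKKK
KKKKKKK
KKBBBBK
After op 2 paint(0,6,W):
KKGGKKW
KKKKKKK
KKKKKKK
KKKKKKK
KKBBBBK
After op 3 fill(2,2,G) [28 cells changed]:
GGGGGGW
GGGGGGG
GGGGGGG
GGGGGGG
GGBBBBG
After op 4 fill(4,0,W) [30 cells changed]:
WWWWWWW
WWWWWWW
WWWWWWW
WWWWWWW
WWBBBBW
After op 5 paint(2,1,R):
WWWWWWW
WWWWWWW
WRWWWWW
WWWWWWW
WWBBBBW
After op 6 paint(2,4,K):
WWWWWWW
WWWWWWW
WRWWKWW
WWWWWWW
WWBBBBW

Answer: WWWWWWW
WWWWWWW
WRWWKWW
WWWWWWW
WWBBBBW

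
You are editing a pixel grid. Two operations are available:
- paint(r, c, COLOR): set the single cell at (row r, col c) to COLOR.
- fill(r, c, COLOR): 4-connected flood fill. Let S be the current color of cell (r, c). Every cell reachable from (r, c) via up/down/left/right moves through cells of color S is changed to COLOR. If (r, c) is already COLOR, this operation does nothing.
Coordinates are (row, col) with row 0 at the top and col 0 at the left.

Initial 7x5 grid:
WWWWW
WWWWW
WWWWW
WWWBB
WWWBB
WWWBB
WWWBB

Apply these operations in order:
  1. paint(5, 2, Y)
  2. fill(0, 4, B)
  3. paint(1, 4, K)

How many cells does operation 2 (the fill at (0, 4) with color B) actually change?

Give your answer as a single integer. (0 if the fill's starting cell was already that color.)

After op 1 paint(5,2,Y):
WWWWW
WWWWW
WWWWW
WWWBB
WWWBB
WWYBB
WWWBB
After op 2 fill(0,4,B) [26 cells changed]:
BBBBB
BBBBB
BBBBB
BBBBB
BBBBB
BBYBB
BBBBB

Answer: 26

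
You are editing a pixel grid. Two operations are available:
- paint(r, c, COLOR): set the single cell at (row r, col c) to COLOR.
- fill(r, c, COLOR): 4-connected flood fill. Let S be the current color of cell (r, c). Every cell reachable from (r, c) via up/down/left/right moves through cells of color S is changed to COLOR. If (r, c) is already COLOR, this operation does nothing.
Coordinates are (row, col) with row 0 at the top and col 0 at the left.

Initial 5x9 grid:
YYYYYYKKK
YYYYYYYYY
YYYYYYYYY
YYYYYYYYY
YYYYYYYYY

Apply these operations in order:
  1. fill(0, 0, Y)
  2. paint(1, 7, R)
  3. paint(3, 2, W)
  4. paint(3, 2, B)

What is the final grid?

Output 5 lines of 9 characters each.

Answer: YYYYYYKKK
YYYYYYYRY
YYYYYYYYY
YYBYYYYYY
YYYYYYYYY

Derivation:
After op 1 fill(0,0,Y) [0 cells changed]:
YYYYYYKKK
YYYYYYYYY
YYYYYYYYY
YYYYYYYYY
YYYYYYYYY
After op 2 paint(1,7,R):
YYYYYYKKK
YYYYYYYRY
YYYYYYYYY
YYYYYYYYY
YYYYYYYYY
After op 3 paint(3,2,W):
YYYYYYKKK
YYYYYYYRY
YYYYYYYYY
YYWYYYYYY
YYYYYYYYY
After op 4 paint(3,2,B):
YYYYYYKKK
YYYYYYYRY
YYYYYYYYY
YYBYYYYYY
YYYYYYYYY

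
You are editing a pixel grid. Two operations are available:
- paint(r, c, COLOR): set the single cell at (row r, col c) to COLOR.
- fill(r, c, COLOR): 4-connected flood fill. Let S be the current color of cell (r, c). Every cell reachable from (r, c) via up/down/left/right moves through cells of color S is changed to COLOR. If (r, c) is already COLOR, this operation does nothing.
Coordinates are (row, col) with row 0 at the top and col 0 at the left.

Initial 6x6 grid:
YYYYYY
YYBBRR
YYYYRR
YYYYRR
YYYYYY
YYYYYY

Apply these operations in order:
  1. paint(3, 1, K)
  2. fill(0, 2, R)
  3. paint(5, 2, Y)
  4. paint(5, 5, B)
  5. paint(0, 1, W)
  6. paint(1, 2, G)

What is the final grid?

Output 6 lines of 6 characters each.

After op 1 paint(3,1,K):
YYYYYY
YYBBRR
YYYYRR
YKYYRR
YYYYYY
YYYYYY
After op 2 fill(0,2,R) [27 cells changed]:
RRRRRR
RRBBRR
RRRRRR
RKRRRR
RRRRRR
RRRRRR
After op 3 paint(5,2,Y):
RRRRRR
RRBBRR
RRRRRR
RKRRRR
RRRRRR
RRYRRR
After op 4 paint(5,5,B):
RRRRRR
RRBBRR
RRRRRR
RKRRRR
RRRRRR
RRYRRB
After op 5 paint(0,1,W):
RWRRRR
RRBBRR
RRRRRR
RKRRRR
RRRRRR
RRYRRB
After op 6 paint(1,2,G):
RWRRRR
RRGBRR
RRRRRR
RKRRRR
RRRRRR
RRYRRB

Answer: RWRRRR
RRGBRR
RRRRRR
RKRRRR
RRRRRR
RRYRRB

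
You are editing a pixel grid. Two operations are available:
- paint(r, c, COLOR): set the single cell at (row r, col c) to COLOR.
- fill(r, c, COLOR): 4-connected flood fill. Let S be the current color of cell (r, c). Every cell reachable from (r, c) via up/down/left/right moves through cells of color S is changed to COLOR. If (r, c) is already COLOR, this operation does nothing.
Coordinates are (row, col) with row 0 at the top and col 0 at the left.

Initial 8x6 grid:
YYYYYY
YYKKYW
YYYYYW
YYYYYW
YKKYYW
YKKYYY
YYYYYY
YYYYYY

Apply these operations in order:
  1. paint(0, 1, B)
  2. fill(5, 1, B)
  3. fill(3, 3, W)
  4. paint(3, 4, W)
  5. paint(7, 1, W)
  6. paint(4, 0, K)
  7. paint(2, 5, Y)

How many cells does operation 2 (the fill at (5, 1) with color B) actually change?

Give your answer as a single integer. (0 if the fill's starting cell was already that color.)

After op 1 paint(0,1,B):
YBYYYY
YYKKYW
YYYYYW
YYYYYW
YKKYYW
YKKYYY
YYYYYY
YYYYYY
After op 2 fill(5,1,B) [4 cells changed]:
YBYYYY
YYKKYW
YYYYYW
YYYYYW
YBBYYW
YBBYYY
YYYYYY
YYYYYY

Answer: 4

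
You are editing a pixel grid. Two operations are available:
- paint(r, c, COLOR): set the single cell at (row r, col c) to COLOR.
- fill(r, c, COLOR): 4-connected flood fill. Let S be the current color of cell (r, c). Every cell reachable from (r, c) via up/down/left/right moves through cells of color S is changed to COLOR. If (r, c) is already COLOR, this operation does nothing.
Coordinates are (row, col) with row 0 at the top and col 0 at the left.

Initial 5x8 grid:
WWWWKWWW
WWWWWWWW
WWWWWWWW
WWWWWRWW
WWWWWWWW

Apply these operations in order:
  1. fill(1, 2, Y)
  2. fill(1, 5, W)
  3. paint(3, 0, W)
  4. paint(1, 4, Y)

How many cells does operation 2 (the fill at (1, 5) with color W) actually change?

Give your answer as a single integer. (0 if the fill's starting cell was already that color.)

Answer: 38

Derivation:
After op 1 fill(1,2,Y) [38 cells changed]:
YYYYKYYY
YYYYYYYY
YYYYYYYY
YYYYYRYY
YYYYYYYY
After op 2 fill(1,5,W) [38 cells changed]:
WWWWKWWW
WWWWWWWW
WWWWWWWW
WWWWWRWW
WWWWWWWW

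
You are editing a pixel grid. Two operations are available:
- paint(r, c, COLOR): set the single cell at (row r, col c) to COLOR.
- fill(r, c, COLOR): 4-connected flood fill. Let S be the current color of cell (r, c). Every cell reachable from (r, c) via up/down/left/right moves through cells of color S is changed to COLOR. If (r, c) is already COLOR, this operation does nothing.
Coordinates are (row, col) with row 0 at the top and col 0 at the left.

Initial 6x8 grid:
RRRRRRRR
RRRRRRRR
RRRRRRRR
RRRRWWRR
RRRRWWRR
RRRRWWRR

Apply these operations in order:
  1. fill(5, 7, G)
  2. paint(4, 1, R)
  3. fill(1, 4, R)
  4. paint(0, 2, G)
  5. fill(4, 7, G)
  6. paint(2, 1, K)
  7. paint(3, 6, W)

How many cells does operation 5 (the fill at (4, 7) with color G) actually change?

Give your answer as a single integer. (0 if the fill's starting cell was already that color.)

After op 1 fill(5,7,G) [42 cells changed]:
GGGGGGGG
GGGGGGGG
GGGGGGGG
GGGGWWGG
GGGGWWGG
GGGGWWGG
After op 2 paint(4,1,R):
GGGGGGGG
GGGGGGGG
GGGGGGGG
GGGGWWGG
GRGGWWGG
GGGGWWGG
After op 3 fill(1,4,R) [41 cells changed]:
RRRRRRRR
RRRRRRRR
RRRRRRRR
RRRRWWRR
RRRRWWRR
RRRRWWRR
After op 4 paint(0,2,G):
RRGRRRRR
RRRRRRRR
RRRRRRRR
RRRRWWRR
RRRRWWRR
RRRRWWRR
After op 5 fill(4,7,G) [41 cells changed]:
GGGGGGGG
GGGGGGGG
GGGGGGGG
GGGGWWGG
GGGGWWGG
GGGGWWGG

Answer: 41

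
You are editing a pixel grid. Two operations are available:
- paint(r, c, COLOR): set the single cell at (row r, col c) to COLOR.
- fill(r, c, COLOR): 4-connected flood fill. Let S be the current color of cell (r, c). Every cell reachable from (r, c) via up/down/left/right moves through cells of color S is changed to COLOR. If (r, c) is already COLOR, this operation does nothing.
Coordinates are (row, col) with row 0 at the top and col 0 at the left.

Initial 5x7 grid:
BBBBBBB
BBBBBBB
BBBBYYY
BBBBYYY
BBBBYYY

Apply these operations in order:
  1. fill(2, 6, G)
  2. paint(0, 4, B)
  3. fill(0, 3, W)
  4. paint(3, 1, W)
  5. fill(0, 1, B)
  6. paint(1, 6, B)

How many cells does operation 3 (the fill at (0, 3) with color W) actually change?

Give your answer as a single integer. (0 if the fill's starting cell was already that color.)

Answer: 26

Derivation:
After op 1 fill(2,6,G) [9 cells changed]:
BBBBBBB
BBBBBBB
BBBBGGG
BBBBGGG
BBBBGGG
After op 2 paint(0,4,B):
BBBBBBB
BBBBBBB
BBBBGGG
BBBBGGG
BBBBGGG
After op 3 fill(0,3,W) [26 cells changed]:
WWWWWWW
WWWWWWW
WWWWGGG
WWWWGGG
WWWWGGG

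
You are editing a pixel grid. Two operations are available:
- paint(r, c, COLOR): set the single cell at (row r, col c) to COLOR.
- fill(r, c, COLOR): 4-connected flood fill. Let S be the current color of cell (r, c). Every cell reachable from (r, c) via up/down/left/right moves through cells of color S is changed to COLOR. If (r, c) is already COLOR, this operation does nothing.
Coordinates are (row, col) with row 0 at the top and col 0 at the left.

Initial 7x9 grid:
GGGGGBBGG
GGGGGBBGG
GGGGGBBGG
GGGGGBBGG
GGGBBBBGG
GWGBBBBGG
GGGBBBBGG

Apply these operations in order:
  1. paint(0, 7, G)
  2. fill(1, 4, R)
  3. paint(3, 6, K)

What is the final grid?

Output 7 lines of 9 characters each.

Answer: RRRRRBBGG
RRRRRBBGG
RRRRRBBGG
RRRRRBKGG
RRRBBBBGG
RWRBBBBGG
RRRBBBBGG

Derivation:
After op 1 paint(0,7,G):
GGGGGBBGG
GGGGGBBGG
GGGGGBBGG
GGGGGBBGG
GGGBBBBGG
GWGBBBBGG
GGGBBBBGG
After op 2 fill(1,4,R) [28 cells changed]:
RRRRRBBGG
RRRRRBBGG
RRRRRBBGG
RRRRRBBGG
RRRBBBBGG
RWRBBBBGG
RRRBBBBGG
After op 3 paint(3,6,K):
RRRRRBBGG
RRRRRBBGG
RRRRRBBGG
RRRRRBKGG
RRRBBBBGG
RWRBBBBGG
RRRBBBBGG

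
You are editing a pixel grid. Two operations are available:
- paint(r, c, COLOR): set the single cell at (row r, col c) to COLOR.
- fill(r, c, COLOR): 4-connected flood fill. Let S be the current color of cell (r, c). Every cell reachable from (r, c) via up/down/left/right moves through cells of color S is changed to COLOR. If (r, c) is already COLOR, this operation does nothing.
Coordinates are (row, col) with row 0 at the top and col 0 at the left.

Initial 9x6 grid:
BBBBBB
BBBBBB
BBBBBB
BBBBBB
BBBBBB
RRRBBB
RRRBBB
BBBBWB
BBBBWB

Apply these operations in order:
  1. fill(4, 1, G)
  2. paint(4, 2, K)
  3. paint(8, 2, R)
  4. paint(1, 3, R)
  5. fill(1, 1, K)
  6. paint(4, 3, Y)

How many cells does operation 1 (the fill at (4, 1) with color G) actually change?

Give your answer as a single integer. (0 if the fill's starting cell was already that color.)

After op 1 fill(4,1,G) [46 cells changed]:
GGGGGG
GGGGGG
GGGGGG
GGGGGG
GGGGGG
RRRGGG
RRRGGG
GGGGWG
GGGGWG

Answer: 46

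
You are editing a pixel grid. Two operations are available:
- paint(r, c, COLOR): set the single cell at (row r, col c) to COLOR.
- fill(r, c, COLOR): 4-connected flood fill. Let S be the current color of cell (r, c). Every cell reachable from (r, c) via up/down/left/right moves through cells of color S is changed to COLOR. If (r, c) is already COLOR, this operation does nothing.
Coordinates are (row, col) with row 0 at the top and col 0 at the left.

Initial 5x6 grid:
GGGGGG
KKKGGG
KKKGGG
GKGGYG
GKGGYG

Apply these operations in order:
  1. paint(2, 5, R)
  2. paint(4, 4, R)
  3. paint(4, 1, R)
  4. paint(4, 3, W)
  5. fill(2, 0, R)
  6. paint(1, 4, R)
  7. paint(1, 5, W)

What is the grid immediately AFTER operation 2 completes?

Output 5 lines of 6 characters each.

Answer: GGGGGG
KKKGGG
KKKGGR
GKGGYG
GKGGRG

Derivation:
After op 1 paint(2,5,R):
GGGGGG
KKKGGG
KKKGGR
GKGGYG
GKGGYG
After op 2 paint(4,4,R):
GGGGGG
KKKGGG
KKKGGR
GKGGYG
GKGGRG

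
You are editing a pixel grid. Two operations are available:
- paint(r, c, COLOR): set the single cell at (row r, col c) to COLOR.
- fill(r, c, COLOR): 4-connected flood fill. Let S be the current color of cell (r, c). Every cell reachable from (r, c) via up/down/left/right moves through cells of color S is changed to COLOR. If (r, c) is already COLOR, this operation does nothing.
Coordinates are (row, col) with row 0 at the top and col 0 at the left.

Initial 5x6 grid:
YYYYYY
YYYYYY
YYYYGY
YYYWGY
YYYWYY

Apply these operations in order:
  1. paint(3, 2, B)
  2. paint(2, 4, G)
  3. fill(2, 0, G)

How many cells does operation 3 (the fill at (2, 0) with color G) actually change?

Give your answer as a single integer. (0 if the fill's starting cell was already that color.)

After op 1 paint(3,2,B):
YYYYYY
YYYYYY
YYYYGY
YYBWGY
YYYWYY
After op 2 paint(2,4,G):
YYYYYY
YYYYYY
YYYYGY
YYBWGY
YYYWYY
After op 3 fill(2,0,G) [25 cells changed]:
GGGGGG
GGGGGG
GGGGGG
GGBWGG
GGGWGG

Answer: 25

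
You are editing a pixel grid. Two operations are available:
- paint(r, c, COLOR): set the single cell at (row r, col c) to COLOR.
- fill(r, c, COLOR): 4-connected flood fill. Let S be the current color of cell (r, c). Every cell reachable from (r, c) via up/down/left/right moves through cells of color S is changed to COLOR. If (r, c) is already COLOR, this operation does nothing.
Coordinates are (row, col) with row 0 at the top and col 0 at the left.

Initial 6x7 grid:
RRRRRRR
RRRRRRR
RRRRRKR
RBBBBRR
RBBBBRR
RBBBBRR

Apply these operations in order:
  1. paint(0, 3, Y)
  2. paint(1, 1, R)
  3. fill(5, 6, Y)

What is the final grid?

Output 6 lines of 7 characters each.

After op 1 paint(0,3,Y):
RRRYRRR
RRRRRRR
RRRRRKR
RBBBBRR
RBBBBRR
RBBBBRR
After op 2 paint(1,1,R):
RRRYRRR
RRRRRRR
RRRRRKR
RBBBBRR
RBBBBRR
RBBBBRR
After op 3 fill(5,6,Y) [28 cells changed]:
YYYYYYY
YYYYYYY
YYYYYKY
YBBBBYY
YBBBBYY
YBBBBYY

Answer: YYYYYYY
YYYYYYY
YYYYYKY
YBBBBYY
YBBBBYY
YBBBBYY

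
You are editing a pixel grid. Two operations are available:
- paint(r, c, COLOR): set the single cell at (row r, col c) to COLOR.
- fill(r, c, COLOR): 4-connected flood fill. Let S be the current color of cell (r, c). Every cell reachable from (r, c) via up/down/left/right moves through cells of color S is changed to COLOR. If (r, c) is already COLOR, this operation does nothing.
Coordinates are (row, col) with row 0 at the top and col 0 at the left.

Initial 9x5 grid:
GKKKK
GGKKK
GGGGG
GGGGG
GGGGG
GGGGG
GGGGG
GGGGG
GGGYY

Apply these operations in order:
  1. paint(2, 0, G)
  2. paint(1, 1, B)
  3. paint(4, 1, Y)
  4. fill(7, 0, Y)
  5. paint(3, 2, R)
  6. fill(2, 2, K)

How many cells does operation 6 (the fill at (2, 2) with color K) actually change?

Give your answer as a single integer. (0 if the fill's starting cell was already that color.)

Answer: 36

Derivation:
After op 1 paint(2,0,G):
GKKKK
GGKKK
GGGGG
GGGGG
GGGGG
GGGGG
GGGGG
GGGGG
GGGYY
After op 2 paint(1,1,B):
GKKKK
GBKKK
GGGGG
GGGGG
GGGGG
GGGGG
GGGGG
GGGGG
GGGYY
After op 3 paint(4,1,Y):
GKKKK
GBKKK
GGGGG
GGGGG
GYGGG
GGGGG
GGGGG
GGGGG
GGGYY
After op 4 fill(7,0,Y) [34 cells changed]:
YKKKK
YBKKK
YYYYY
YYYYY
YYYYY
YYYYY
YYYYY
YYYYY
YYYYY
After op 5 paint(3,2,R):
YKKKK
YBKKK
YYYYY
YYRYY
YYYYY
YYYYY
YYYYY
YYYYY
YYYYY
After op 6 fill(2,2,K) [36 cells changed]:
KKKKK
KBKKK
KKKKK
KKRKK
KKKKK
KKKKK
KKKKK
KKKKK
KKKKK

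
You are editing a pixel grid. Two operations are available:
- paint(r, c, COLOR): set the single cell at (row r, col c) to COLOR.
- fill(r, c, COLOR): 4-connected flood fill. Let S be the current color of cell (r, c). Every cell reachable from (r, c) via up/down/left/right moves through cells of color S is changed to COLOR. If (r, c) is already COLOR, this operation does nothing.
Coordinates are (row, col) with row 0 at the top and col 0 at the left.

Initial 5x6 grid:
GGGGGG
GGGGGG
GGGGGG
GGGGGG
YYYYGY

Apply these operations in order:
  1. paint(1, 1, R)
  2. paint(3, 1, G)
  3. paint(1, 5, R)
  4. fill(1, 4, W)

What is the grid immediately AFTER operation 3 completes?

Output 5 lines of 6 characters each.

After op 1 paint(1,1,R):
GGGGGG
GRGGGG
GGGGGG
GGGGGG
YYYYGY
After op 2 paint(3,1,G):
GGGGGG
GRGGGG
GGGGGG
GGGGGG
YYYYGY
After op 3 paint(1,5,R):
GGGGGG
GRGGGR
GGGGGG
GGGGGG
YYYYGY

Answer: GGGGGG
GRGGGR
GGGGGG
GGGGGG
YYYYGY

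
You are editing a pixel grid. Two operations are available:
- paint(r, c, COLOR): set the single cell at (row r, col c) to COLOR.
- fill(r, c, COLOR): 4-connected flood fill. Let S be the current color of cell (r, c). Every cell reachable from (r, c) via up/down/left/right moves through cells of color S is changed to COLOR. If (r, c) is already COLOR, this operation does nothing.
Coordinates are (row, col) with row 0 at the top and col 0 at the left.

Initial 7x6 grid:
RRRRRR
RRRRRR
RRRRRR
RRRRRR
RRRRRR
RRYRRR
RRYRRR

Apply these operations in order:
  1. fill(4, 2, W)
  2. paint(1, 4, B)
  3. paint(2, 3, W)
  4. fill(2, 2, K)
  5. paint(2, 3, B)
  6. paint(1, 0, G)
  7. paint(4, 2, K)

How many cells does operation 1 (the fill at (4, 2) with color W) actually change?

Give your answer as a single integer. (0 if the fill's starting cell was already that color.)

Answer: 40

Derivation:
After op 1 fill(4,2,W) [40 cells changed]:
WWWWWW
WWWWWW
WWWWWW
WWWWWW
WWWWWW
WWYWWW
WWYWWW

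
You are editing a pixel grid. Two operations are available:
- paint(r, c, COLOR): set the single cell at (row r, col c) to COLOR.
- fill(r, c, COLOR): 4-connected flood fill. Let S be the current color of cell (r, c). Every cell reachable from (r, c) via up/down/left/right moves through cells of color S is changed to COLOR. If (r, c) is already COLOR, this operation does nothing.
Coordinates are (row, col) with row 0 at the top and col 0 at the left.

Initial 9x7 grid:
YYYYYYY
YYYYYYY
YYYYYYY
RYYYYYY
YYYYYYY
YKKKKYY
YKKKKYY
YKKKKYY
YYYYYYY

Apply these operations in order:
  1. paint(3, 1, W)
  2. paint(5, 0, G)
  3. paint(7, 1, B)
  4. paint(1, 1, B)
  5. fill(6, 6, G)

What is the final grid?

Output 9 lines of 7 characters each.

Answer: GGGGGGG
GBGGGGG
GGGGGGG
RWGGGGG
GGGGGGG
GKKKKGG
GKKKKGG
GBKKKGG
GGGGGGG

Derivation:
After op 1 paint(3,1,W):
YYYYYYY
YYYYYYY
YYYYYYY
RWYYYYY
YYYYYYY
YKKKKYY
YKKKKYY
YKKKKYY
YYYYYYY
After op 2 paint(5,0,G):
YYYYYYY
YYYYYYY
YYYYYYY
RWYYYYY
YYYYYYY
GKKKKYY
YKKKKYY
YKKKKYY
YYYYYYY
After op 3 paint(7,1,B):
YYYYYYY
YYYYYYY
YYYYYYY
RWYYYYY
YYYYYYY
GKKKKYY
YKKKKYY
YBKKKYY
YYYYYYY
After op 4 paint(1,1,B):
YYYYYYY
YBYYYYY
YYYYYYY
RWYYYYY
YYYYYYY
GKKKKYY
YKKKKYY
YBKKKYY
YYYYYYY
After op 5 fill(6,6,G) [47 cells changed]:
GGGGGGG
GBGGGGG
GGGGGGG
RWGGGGG
GGGGGGG
GKKKKGG
GKKKKGG
GBKKKGG
GGGGGGG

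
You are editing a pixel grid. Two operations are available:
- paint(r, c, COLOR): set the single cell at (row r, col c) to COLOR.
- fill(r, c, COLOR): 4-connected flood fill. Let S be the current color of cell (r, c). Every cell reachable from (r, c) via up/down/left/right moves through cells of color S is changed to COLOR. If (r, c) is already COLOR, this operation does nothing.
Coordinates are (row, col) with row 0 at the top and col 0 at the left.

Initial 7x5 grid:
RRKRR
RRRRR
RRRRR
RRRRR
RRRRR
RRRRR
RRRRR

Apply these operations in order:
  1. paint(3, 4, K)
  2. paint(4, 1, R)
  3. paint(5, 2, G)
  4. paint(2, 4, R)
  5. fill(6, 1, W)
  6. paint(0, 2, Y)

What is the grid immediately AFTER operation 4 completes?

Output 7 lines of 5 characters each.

After op 1 paint(3,4,K):
RRKRR
RRRRR
RRRRR
RRRRK
RRRRR
RRRRR
RRRRR
After op 2 paint(4,1,R):
RRKRR
RRRRR
RRRRR
RRRRK
RRRRR
RRRRR
RRRRR
After op 3 paint(5,2,G):
RRKRR
RRRRR
RRRRR
RRRRK
RRRRR
RRGRR
RRRRR
After op 4 paint(2,4,R):
RRKRR
RRRRR
RRRRR
RRRRK
RRRRR
RRGRR
RRRRR

Answer: RRKRR
RRRRR
RRRRR
RRRRK
RRRRR
RRGRR
RRRRR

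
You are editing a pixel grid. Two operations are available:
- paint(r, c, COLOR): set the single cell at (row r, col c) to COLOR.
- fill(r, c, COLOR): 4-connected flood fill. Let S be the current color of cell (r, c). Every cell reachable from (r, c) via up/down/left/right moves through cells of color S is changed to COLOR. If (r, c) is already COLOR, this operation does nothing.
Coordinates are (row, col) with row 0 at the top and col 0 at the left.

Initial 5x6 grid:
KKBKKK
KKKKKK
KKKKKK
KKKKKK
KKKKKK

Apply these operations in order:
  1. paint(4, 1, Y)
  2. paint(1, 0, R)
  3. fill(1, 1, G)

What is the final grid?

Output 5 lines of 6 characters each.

After op 1 paint(4,1,Y):
KKBKKK
KKKKKK
KKKKKK
KKKKKK
KYKKKK
After op 2 paint(1,0,R):
KKBKKK
RKKKKK
KKKKKK
KKKKKK
KYKKKK
After op 3 fill(1,1,G) [27 cells changed]:
GGBGGG
RGGGGG
GGGGGG
GGGGGG
GYGGGG

Answer: GGBGGG
RGGGGG
GGGGGG
GGGGGG
GYGGGG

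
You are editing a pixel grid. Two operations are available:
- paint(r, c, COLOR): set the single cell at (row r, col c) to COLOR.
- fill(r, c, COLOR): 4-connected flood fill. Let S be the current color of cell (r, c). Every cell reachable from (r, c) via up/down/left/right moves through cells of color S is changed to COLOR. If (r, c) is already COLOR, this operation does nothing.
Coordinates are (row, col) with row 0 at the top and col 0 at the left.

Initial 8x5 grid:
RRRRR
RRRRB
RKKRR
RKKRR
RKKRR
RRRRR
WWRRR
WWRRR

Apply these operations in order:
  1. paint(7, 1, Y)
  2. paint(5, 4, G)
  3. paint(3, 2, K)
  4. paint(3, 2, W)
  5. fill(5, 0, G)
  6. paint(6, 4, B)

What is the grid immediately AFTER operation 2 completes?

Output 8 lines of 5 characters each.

After op 1 paint(7,1,Y):
RRRRR
RRRRB
RKKRR
RKKRR
RKKRR
RRRRR
WWRRR
WYRRR
After op 2 paint(5,4,G):
RRRRR
RRRRB
RKKRR
RKKRR
RKKRR
RRRRG
WWRRR
WYRRR

Answer: RRRRR
RRRRB
RKKRR
RKKRR
RKKRR
RRRRG
WWRRR
WYRRR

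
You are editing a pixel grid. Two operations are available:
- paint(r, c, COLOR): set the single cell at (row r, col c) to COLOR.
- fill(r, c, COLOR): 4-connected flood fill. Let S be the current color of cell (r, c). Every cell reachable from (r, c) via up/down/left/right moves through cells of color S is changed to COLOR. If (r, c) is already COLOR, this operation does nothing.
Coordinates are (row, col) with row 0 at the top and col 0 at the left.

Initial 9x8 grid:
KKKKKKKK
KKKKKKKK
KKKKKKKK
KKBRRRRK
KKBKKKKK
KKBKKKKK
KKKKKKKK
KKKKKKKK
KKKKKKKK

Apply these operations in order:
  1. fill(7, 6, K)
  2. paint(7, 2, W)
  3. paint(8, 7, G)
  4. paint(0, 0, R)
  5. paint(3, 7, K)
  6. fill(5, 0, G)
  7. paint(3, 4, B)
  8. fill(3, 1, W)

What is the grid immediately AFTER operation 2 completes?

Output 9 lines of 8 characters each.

After op 1 fill(7,6,K) [0 cells changed]:
KKKKKKKK
KKKKKKKK
KKKKKKKK
KKBRRRRK
KKBKKKKK
KKBKKKKK
KKKKKKKK
KKKKKKKK
KKKKKKKK
After op 2 paint(7,2,W):
KKKKKKKK
KKKKKKKK
KKKKKKKK
KKBRRRRK
KKBKKKKK
KKBKKKKK
KKKKKKKK
KKWKKKKK
KKKKKKKK

Answer: KKKKKKKK
KKKKKKKK
KKKKKKKK
KKBRRRRK
KKBKKKKK
KKBKKKKK
KKKKKKKK
KKWKKKKK
KKKKKKKK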